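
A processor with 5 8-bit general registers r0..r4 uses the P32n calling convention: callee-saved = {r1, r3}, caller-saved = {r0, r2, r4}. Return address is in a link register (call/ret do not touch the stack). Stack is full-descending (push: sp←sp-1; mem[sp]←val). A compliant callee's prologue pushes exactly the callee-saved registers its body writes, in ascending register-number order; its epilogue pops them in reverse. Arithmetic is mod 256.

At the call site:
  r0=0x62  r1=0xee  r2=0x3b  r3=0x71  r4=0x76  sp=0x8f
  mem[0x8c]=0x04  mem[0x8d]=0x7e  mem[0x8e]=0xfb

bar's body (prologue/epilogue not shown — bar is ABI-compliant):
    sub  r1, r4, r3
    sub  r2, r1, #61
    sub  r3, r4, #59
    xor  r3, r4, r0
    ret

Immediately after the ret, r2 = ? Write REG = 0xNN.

prologue: push r1 → mem[0x8e]=0xee, sp=0x8e
prologue: push r3 → mem[0x8d]=0x71, sp=0x8d
body[0] sub  r1, r4, r3 → r1=0x05
body[1] sub  r2, r1, #61 → r2=0xc8
body[2] sub  r3, r4, #59 → r3=0x3b
body[3] xor  r3, r4, r0 → r3=0x14
epilogue: pop r3=0x71, sp=0x8e
epilogue: pop r1=0xee, sp=0x8f
r2 is caller-saved → body value

REG = 0xc8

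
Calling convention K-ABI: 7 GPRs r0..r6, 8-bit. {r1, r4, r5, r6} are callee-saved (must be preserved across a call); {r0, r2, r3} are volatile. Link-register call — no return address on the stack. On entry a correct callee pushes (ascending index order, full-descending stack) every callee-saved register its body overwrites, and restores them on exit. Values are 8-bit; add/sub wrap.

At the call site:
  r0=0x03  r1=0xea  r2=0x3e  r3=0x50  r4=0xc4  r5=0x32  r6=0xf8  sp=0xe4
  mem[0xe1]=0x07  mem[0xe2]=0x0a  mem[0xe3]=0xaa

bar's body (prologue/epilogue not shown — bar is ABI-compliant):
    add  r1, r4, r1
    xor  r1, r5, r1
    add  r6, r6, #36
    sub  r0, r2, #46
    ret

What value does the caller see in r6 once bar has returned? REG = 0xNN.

prologue: push r1 → mem[0xe3]=0xea, sp=0xe3
prologue: push r6 → mem[0xe2]=0xf8, sp=0xe2
body[0] add  r1, r4, r1 → r1=0xae
body[1] xor  r1, r5, r1 → r1=0x9c
body[2] add  r6, r6, #36 → r6=0x1c
body[3] sub  r0, r2, #46 → r0=0x10
epilogue: pop r6=0xf8, sp=0xe3
epilogue: pop r1=0xea, sp=0xe4
r6 is callee-saved → restored

REG = 0xf8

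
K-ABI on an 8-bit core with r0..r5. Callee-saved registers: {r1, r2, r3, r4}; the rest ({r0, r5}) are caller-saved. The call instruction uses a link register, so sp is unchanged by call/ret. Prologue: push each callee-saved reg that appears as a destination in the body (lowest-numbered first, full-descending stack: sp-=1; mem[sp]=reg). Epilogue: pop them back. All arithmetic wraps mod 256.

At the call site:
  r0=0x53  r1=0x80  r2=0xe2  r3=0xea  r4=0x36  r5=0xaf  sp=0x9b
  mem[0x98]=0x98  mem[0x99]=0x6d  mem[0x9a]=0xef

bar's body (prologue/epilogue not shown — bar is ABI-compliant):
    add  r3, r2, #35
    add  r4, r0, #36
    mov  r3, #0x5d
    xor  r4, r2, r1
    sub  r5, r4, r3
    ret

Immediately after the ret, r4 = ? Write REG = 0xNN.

REG = 0x36

prologue: push r3 → mem[0x9a]=0xea, sp=0x9a
prologue: push r4 → mem[0x99]=0x36, sp=0x99
body[0] add  r3, r2, #35 → r3=0x05
body[1] add  r4, r0, #36 → r4=0x77
body[2] mov  r3, #0x5d → r3=0x5d
body[3] xor  r4, r2, r1 → r4=0x62
body[4] sub  r5, r4, r3 → r5=0x05
epilogue: pop r4=0x36, sp=0x9a
epilogue: pop r3=0xea, sp=0x9b
r4 is callee-saved → restored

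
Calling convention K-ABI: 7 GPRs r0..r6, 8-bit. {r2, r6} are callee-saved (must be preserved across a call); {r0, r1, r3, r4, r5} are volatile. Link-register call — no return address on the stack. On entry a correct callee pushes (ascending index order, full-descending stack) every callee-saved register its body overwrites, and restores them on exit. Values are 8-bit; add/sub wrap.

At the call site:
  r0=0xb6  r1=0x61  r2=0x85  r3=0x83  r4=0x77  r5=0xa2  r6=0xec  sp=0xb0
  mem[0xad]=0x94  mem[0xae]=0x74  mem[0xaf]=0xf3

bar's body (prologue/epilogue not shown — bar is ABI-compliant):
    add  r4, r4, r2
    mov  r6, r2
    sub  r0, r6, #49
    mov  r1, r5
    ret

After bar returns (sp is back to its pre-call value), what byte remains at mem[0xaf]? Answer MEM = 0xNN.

prologue: push r6 -> mem[0xaf]=0xec, sp=0xaf
body[0] add  r4, r4, r2 -> r4=0xfc
body[1] mov  r6, r2 -> r6=0x85
body[2] sub  r0, r6, #49 -> r0=0x54
body[3] mov  r1, r5 -> r1=0xa2
epilogue: pop r6=0xec, sp=0xb0
prologue pushed ['r6'] at ['0xaf']

MEM = 0xec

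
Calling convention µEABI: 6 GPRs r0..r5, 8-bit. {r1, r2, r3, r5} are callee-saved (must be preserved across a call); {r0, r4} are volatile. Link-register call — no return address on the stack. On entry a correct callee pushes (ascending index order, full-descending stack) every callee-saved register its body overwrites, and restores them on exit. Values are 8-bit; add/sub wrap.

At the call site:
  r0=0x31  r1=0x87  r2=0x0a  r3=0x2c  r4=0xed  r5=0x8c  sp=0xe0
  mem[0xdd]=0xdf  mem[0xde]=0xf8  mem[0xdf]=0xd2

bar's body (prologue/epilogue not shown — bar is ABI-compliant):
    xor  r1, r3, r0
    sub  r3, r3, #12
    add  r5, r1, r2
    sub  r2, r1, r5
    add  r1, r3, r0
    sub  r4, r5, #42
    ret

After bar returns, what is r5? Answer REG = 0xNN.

REG = 0x8c

prologue: push r1 -> mem[0xdf]=0x87, sp=0xdf
prologue: push r2 -> mem[0xde]=0x0a, sp=0xde
prologue: push r3 -> mem[0xdd]=0x2c, sp=0xdd
prologue: push r5 -> mem[0xdc]=0x8c, sp=0xdc
body[0] xor  r1, r3, r0 -> r1=0x1d
body[1] sub  r3, r3, #12 -> r3=0x20
body[2] add  r5, r1, r2 -> r5=0x27
body[3] sub  r2, r1, r5 -> r2=0xf6
body[4] add  r1, r3, r0 -> r1=0x51
body[5] sub  r4, r5, #42 -> r4=0xfd
epilogue: pop r5=0x8c, sp=0xdd
epilogue: pop r3=0x2c, sp=0xde
epilogue: pop r2=0x0a, sp=0xdf
epilogue: pop r1=0x87, sp=0xe0
r5 is callee-saved -> restored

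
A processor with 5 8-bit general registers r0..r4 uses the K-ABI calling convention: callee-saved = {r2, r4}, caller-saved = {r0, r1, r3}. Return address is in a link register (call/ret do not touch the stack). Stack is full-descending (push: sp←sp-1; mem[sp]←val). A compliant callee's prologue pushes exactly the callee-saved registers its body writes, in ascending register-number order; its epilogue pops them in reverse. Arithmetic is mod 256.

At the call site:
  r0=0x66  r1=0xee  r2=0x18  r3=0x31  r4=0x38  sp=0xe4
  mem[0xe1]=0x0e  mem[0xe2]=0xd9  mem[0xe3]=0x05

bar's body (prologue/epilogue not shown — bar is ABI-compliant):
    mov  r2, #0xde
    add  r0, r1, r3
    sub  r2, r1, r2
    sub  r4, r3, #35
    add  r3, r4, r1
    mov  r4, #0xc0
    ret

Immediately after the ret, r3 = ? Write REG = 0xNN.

prologue: push r2 → mem[0xe3]=0x18, sp=0xe3
prologue: push r4 → mem[0xe2]=0x38, sp=0xe2
body[0] mov  r2, #0xde → r2=0xde
body[1] add  r0, r1, r3 → r0=0x1f
body[2] sub  r2, r1, r2 → r2=0x10
body[3] sub  r4, r3, #35 → r4=0x0e
body[4] add  r3, r4, r1 → r3=0xfc
body[5] mov  r4, #0xc0 → r4=0xc0
epilogue: pop r4=0x38, sp=0xe3
epilogue: pop r2=0x18, sp=0xe4
r3 is caller-saved → body value

REG = 0xfc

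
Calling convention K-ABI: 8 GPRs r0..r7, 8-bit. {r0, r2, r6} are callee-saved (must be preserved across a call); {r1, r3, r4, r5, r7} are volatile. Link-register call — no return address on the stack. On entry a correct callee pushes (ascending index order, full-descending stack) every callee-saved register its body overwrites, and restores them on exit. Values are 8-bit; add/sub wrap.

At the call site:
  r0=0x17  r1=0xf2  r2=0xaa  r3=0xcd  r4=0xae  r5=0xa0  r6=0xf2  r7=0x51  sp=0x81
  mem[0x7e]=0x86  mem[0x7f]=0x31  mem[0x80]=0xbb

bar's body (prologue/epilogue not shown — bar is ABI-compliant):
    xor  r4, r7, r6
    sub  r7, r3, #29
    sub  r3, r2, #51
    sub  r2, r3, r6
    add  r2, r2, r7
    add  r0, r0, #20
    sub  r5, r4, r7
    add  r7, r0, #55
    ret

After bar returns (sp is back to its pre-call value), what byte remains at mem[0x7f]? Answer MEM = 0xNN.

MEM = 0xaa

prologue: push r0 -> mem[0x80]=0x17, sp=0x80
prologue: push r2 -> mem[0x7f]=0xaa, sp=0x7f
body[0] xor  r4, r7, r6 -> r4=0xa3
body[1] sub  r7, r3, #29 -> r7=0xb0
body[2] sub  r3, r2, #51 -> r3=0x77
body[3] sub  r2, r3, r6 -> r2=0x85
body[4] add  r2, r2, r7 -> r2=0x35
body[5] add  r0, r0, #20 -> r0=0x2b
body[6] sub  r5, r4, r7 -> r5=0xf3
body[7] add  r7, r0, #55 -> r7=0x62
epilogue: pop r2=0xaa, sp=0x80
epilogue: pop r0=0x17, sp=0x81
prologue pushed ['r0', 'r2'] at ['0x80', '0x7f']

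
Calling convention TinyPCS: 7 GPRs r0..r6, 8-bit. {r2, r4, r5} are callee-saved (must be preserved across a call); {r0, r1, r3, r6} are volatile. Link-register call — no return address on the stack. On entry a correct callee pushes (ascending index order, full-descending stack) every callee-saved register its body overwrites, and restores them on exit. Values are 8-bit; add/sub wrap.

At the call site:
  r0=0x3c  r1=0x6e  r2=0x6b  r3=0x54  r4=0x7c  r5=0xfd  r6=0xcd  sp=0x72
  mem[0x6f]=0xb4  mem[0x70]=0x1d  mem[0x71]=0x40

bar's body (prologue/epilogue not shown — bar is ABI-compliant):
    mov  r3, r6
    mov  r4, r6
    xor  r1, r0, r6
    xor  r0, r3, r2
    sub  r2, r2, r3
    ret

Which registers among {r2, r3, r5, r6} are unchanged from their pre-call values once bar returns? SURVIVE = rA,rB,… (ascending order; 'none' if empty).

SURVIVE = r2,r5,r6

prologue: push r2 -> mem[0x71]=0x6b, sp=0x71
prologue: push r4 -> mem[0x70]=0x7c, sp=0x70
body[0] mov  r3, r6 -> r3=0xcd
body[1] mov  r4, r6 -> r4=0xcd
body[2] xor  r1, r0, r6 -> r1=0xf1
body[3] xor  r0, r3, r2 -> r0=0xa6
body[4] sub  r2, r2, r3 -> r2=0x9e
epilogue: pop r4=0x7c, sp=0x71
epilogue: pop r2=0x6b, sp=0x72
r2: callee-saved, written=True
r3: caller-saved, written=True
r5: callee-saved, written=False
r6: caller-saved, written=False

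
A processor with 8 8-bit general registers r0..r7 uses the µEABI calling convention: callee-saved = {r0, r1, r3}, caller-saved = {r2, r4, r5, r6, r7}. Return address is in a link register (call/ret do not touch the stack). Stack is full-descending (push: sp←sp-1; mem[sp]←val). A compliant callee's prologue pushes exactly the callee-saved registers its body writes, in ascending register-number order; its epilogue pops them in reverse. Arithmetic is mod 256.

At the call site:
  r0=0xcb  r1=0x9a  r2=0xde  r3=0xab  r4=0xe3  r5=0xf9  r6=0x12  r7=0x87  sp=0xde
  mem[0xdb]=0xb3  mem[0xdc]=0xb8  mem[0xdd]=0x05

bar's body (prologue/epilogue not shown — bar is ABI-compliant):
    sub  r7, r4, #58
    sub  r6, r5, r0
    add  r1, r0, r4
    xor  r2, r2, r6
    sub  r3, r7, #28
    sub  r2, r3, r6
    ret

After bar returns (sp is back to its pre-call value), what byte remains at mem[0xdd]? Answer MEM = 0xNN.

MEM = 0x9a

prologue: push r1 -> mem[0xdd]=0x9a, sp=0xdd
prologue: push r3 -> mem[0xdc]=0xab, sp=0xdc
body[0] sub  r7, r4, #58 -> r7=0xa9
body[1] sub  r6, r5, r0 -> r6=0x2e
body[2] add  r1, r0, r4 -> r1=0xae
body[3] xor  r2, r2, r6 -> r2=0xf0
body[4] sub  r3, r7, #28 -> r3=0x8d
body[5] sub  r2, r3, r6 -> r2=0x5f
epilogue: pop r3=0xab, sp=0xdd
epilogue: pop r1=0x9a, sp=0xde
prologue pushed ['r1', 'r3'] at ['0xdd', '0xdc']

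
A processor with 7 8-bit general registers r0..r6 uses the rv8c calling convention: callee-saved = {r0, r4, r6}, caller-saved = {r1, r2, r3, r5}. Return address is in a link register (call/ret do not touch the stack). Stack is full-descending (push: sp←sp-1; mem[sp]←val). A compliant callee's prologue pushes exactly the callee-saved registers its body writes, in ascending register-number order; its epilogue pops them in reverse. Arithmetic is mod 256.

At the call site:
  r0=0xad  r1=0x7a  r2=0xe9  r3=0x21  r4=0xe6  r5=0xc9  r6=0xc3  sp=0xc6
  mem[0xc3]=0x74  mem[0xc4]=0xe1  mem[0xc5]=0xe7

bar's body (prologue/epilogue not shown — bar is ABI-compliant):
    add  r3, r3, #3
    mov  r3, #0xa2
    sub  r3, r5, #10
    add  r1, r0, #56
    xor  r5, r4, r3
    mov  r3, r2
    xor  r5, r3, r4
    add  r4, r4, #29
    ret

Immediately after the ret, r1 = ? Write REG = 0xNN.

REG = 0xe5

prologue: push r4 -> mem[0xc5]=0xe6, sp=0xc5
body[0] add  r3, r3, #3 -> r3=0x24
body[1] mov  r3, #0xa2 -> r3=0xa2
body[2] sub  r3, r5, #10 -> r3=0xbf
body[3] add  r1, r0, #56 -> r1=0xe5
body[4] xor  r5, r4, r3 -> r5=0x59
body[5] mov  r3, r2 -> r3=0xe9
body[6] xor  r5, r3, r4 -> r5=0x0f
body[7] add  r4, r4, #29 -> r4=0x03
epilogue: pop r4=0xe6, sp=0xc6
r1 is caller-saved -> body value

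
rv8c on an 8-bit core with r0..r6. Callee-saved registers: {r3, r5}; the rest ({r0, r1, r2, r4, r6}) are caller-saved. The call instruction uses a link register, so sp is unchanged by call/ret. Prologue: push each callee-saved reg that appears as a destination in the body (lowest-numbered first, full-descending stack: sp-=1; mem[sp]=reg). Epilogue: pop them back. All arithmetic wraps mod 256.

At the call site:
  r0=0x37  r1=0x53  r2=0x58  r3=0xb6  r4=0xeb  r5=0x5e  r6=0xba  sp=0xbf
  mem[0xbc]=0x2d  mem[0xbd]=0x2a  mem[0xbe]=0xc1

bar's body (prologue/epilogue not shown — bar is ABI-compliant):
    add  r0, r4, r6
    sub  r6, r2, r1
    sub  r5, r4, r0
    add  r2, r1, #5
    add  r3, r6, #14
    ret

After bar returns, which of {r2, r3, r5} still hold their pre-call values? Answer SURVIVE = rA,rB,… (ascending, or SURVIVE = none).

prologue: push r3 → mem[0xbe]=0xb6, sp=0xbe
prologue: push r5 → mem[0xbd]=0x5e, sp=0xbd
body[0] add  r0, r4, r6 → r0=0xa5
body[1] sub  r6, r2, r1 → r6=0x05
body[2] sub  r5, r4, r0 → r5=0x46
body[3] add  r2, r1, #5 → r2=0x58
body[4] add  r3, r6, #14 → r3=0x13
epilogue: pop r5=0x5e, sp=0xbe
epilogue: pop r3=0xb6, sp=0xbf
r2: caller-saved, written=True
r3: callee-saved, written=True
r5: callee-saved, written=True

SURVIVE = r2,r3,r5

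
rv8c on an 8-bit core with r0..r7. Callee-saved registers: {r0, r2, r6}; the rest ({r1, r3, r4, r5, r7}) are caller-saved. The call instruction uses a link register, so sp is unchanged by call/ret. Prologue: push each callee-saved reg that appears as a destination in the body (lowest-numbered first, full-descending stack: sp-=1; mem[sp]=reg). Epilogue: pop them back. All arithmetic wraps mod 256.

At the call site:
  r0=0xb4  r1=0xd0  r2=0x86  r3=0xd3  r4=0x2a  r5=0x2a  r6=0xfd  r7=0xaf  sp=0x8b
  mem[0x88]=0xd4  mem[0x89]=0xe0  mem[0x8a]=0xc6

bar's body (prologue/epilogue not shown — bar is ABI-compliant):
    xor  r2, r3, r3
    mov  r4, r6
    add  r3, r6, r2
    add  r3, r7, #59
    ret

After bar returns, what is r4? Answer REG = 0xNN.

prologue: push r2 → mem[0x8a]=0x86, sp=0x8a
body[0] xor  r2, r3, r3 → r2=0x00
body[1] mov  r4, r6 → r4=0xfd
body[2] add  r3, r6, r2 → r3=0xfd
body[3] add  r3, r7, #59 → r3=0xea
epilogue: pop r2=0x86, sp=0x8b
r4 is caller-saved → body value

REG = 0xfd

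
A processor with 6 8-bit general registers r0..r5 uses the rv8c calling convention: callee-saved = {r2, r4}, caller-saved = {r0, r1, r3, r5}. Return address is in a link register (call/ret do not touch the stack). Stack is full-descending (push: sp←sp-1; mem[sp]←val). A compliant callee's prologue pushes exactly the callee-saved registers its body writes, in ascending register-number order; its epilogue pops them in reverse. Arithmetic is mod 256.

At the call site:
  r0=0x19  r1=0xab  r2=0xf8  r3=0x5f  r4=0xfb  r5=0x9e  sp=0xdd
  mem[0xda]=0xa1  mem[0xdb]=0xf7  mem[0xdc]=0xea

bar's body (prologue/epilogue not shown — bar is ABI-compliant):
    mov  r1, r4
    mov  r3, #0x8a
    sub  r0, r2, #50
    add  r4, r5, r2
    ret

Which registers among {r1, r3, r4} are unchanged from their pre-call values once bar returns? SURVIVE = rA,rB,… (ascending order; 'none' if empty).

SURVIVE = r4

prologue: push r4 -> mem[0xdc]=0xfb, sp=0xdc
body[0] mov  r1, r4 -> r1=0xfb
body[1] mov  r3, #0x8a -> r3=0x8a
body[2] sub  r0, r2, #50 -> r0=0xc6
body[3] add  r4, r5, r2 -> r4=0x96
epilogue: pop r4=0xfb, sp=0xdd
r1: caller-saved, written=True
r3: caller-saved, written=True
r4: callee-saved, written=True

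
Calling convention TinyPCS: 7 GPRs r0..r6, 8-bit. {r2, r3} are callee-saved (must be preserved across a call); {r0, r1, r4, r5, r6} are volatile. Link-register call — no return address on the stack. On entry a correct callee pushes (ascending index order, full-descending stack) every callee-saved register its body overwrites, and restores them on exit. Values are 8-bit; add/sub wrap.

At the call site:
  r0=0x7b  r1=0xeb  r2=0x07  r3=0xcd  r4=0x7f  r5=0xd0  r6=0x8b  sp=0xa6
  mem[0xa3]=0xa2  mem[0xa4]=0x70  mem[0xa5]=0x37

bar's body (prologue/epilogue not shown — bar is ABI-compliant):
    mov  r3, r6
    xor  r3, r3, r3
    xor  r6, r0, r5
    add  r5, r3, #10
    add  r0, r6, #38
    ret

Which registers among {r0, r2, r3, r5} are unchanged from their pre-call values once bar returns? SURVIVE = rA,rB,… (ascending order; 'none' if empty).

prologue: push r3 -> mem[0xa5]=0xcd, sp=0xa5
body[0] mov  r3, r6 -> r3=0x8b
body[1] xor  r3, r3, r3 -> r3=0x00
body[2] xor  r6, r0, r5 -> r6=0xab
body[3] add  r5, r3, #10 -> r5=0x0a
body[4] add  r0, r6, #38 -> r0=0xd1
epilogue: pop r3=0xcd, sp=0xa6
r0: caller-saved, written=True
r2: callee-saved, written=False
r3: callee-saved, written=True
r5: caller-saved, written=True

SURVIVE = r2,r3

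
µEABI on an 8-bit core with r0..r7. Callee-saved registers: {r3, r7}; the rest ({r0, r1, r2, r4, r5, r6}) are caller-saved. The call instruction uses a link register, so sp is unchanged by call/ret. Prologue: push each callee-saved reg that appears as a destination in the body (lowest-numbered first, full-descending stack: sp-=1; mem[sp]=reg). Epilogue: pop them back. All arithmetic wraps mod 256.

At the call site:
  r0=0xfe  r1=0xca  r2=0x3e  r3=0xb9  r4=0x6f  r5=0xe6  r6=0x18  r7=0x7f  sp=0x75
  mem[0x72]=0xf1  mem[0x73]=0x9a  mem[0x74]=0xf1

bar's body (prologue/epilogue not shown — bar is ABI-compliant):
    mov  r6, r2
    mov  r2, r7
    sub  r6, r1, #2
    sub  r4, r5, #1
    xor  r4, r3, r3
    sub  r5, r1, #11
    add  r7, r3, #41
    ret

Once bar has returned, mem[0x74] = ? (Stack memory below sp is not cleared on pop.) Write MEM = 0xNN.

prologue: push r7 → mem[0x74]=0x7f, sp=0x74
body[0] mov  r6, r2 → r6=0x3e
body[1] mov  r2, r7 → r2=0x7f
body[2] sub  r6, r1, #2 → r6=0xc8
body[3] sub  r4, r5, #1 → r4=0xe5
body[4] xor  r4, r3, r3 → r4=0x00
body[5] sub  r5, r1, #11 → r5=0xbf
body[6] add  r7, r3, #41 → r7=0xe2
epilogue: pop r7=0x7f, sp=0x75
prologue pushed ['r7'] at ['0x74']

MEM = 0x7f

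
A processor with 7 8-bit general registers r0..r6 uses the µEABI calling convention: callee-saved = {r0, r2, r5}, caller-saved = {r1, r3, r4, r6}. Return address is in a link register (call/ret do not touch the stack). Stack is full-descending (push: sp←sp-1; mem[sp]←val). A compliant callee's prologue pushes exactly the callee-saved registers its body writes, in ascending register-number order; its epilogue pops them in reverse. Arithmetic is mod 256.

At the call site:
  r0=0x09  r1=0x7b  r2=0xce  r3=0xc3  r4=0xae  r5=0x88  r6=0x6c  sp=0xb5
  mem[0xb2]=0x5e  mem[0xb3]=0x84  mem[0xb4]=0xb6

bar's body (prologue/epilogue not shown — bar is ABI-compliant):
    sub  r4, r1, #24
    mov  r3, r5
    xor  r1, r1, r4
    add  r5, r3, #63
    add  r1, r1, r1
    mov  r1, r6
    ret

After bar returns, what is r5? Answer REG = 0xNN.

REG = 0x88

prologue: push r5 -> mem[0xb4]=0x88, sp=0xb4
body[0] sub  r4, r1, #24 -> r4=0x63
body[1] mov  r3, r5 -> r3=0x88
body[2] xor  r1, r1, r4 -> r1=0x18
body[3] add  r5, r3, #63 -> r5=0xc7
body[4] add  r1, r1, r1 -> r1=0x30
body[5] mov  r1, r6 -> r1=0x6c
epilogue: pop r5=0x88, sp=0xb5
r5 is callee-saved -> restored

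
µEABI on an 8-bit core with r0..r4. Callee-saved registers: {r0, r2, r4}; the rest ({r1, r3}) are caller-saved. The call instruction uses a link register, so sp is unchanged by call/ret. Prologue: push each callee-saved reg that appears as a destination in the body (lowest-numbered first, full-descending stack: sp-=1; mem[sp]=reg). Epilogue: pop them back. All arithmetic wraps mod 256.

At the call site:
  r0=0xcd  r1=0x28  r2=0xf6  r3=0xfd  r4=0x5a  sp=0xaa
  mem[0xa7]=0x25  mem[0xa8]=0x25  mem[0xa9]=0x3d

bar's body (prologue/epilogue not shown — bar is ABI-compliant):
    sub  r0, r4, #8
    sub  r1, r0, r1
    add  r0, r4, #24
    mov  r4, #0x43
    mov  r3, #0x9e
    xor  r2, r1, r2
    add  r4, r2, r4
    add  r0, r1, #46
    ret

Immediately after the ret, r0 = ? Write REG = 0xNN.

REG = 0xcd

prologue: push r0 -> mem[0xa9]=0xcd, sp=0xa9
prologue: push r2 -> mem[0xa8]=0xf6, sp=0xa8
prologue: push r4 -> mem[0xa7]=0x5a, sp=0xa7
body[0] sub  r0, r4, #8 -> r0=0x52
body[1] sub  r1, r0, r1 -> r1=0x2a
body[2] add  r0, r4, #24 -> r0=0x72
body[3] mov  r4, #0x43 -> r4=0x43
body[4] mov  r3, #0x9e -> r3=0x9e
body[5] xor  r2, r1, r2 -> r2=0xdc
body[6] add  r4, r2, r4 -> r4=0x1f
body[7] add  r0, r1, #46 -> r0=0x58
epilogue: pop r4=0x5a, sp=0xa8
epilogue: pop r2=0xf6, sp=0xa9
epilogue: pop r0=0xcd, sp=0xaa
r0 is callee-saved -> restored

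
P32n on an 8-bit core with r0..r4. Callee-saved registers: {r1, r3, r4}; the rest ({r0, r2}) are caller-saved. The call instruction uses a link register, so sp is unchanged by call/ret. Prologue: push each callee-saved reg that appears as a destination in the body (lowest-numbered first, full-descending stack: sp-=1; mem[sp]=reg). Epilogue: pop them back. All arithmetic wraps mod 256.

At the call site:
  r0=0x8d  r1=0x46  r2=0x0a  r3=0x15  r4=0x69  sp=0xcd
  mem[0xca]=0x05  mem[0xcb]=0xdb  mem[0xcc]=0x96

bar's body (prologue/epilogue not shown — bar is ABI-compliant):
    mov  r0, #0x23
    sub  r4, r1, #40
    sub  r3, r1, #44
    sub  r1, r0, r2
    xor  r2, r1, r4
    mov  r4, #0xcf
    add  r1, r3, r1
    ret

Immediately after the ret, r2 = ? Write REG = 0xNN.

REG = 0x07

prologue: push r1 → mem[0xcc]=0x46, sp=0xcc
prologue: push r3 → mem[0xcb]=0x15, sp=0xcb
prologue: push r4 → mem[0xca]=0x69, sp=0xca
body[0] mov  r0, #0x23 → r0=0x23
body[1] sub  r4, r1, #40 → r4=0x1e
body[2] sub  r3, r1, #44 → r3=0x1a
body[3] sub  r1, r0, r2 → r1=0x19
body[4] xor  r2, r1, r4 → r2=0x07
body[5] mov  r4, #0xcf → r4=0xcf
body[6] add  r1, r3, r1 → r1=0x33
epilogue: pop r4=0x69, sp=0xcb
epilogue: pop r3=0x15, sp=0xcc
epilogue: pop r1=0x46, sp=0xcd
r2 is caller-saved → body value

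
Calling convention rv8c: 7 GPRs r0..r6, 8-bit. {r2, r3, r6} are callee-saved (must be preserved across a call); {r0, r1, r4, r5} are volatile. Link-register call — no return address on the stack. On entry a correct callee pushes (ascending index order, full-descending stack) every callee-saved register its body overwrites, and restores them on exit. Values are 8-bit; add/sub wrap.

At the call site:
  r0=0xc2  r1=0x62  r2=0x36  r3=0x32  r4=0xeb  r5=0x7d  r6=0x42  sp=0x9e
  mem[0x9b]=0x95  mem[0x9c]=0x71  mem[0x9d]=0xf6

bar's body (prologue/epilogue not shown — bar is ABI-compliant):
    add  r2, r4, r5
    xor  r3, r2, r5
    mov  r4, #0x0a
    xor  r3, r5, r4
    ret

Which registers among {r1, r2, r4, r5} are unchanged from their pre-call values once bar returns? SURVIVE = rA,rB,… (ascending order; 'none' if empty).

SURVIVE = r1,r2,r5

prologue: push r2 -> mem[0x9d]=0x36, sp=0x9d
prologue: push r3 -> mem[0x9c]=0x32, sp=0x9c
body[0] add  r2, r4, r5 -> r2=0x68
body[1] xor  r3, r2, r5 -> r3=0x15
body[2] mov  r4, #0x0a -> r4=0x0a
body[3] xor  r3, r5, r4 -> r3=0x77
epilogue: pop r3=0x32, sp=0x9d
epilogue: pop r2=0x36, sp=0x9e
r1: caller-saved, written=False
r2: callee-saved, written=True
r4: caller-saved, written=True
r5: caller-saved, written=False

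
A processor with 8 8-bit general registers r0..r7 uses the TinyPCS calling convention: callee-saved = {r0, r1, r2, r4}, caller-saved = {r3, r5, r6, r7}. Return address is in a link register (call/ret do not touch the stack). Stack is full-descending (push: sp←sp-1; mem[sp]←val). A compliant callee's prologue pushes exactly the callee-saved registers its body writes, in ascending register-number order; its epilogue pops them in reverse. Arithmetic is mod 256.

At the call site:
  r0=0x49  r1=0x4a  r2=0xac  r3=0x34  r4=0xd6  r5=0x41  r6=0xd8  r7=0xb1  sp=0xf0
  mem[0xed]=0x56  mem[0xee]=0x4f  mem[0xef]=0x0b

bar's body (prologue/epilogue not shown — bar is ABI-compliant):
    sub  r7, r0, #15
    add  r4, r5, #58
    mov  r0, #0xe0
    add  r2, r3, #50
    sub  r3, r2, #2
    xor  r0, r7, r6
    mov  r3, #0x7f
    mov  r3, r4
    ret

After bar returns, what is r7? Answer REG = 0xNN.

REG = 0x3a

prologue: push r0 -> mem[0xef]=0x49, sp=0xef
prologue: push r2 -> mem[0xee]=0xac, sp=0xee
prologue: push r4 -> mem[0xed]=0xd6, sp=0xed
body[0] sub  r7, r0, #15 -> r7=0x3a
body[1] add  r4, r5, #58 -> r4=0x7b
body[2] mov  r0, #0xe0 -> r0=0xe0
body[3] add  r2, r3, #50 -> r2=0x66
body[4] sub  r3, r2, #2 -> r3=0x64
body[5] xor  r0, r7, r6 -> r0=0xe2
body[6] mov  r3, #0x7f -> r3=0x7f
body[7] mov  r3, r4 -> r3=0x7b
epilogue: pop r4=0xd6, sp=0xee
epilogue: pop r2=0xac, sp=0xef
epilogue: pop r0=0x49, sp=0xf0
r7 is caller-saved -> body value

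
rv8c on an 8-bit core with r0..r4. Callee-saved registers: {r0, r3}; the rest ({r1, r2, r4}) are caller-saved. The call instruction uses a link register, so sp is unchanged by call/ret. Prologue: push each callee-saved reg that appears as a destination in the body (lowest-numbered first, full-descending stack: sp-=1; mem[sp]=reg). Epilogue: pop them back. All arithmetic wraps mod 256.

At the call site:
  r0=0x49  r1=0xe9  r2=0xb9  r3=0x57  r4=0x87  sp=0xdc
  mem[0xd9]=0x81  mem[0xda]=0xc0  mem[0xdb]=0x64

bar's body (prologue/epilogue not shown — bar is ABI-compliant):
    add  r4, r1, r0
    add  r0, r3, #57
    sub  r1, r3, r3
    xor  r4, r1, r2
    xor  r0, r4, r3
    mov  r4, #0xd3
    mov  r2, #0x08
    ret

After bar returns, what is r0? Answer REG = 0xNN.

REG = 0x49

prologue: push r0 → mem[0xdb]=0x49, sp=0xdb
body[0] add  r4, r1, r0 → r4=0x32
body[1] add  r0, r3, #57 → r0=0x90
body[2] sub  r1, r3, r3 → r1=0x00
body[3] xor  r4, r1, r2 → r4=0xb9
body[4] xor  r0, r4, r3 → r0=0xee
body[5] mov  r4, #0xd3 → r4=0xd3
body[6] mov  r2, #0x08 → r2=0x08
epilogue: pop r0=0x49, sp=0xdc
r0 is callee-saved → restored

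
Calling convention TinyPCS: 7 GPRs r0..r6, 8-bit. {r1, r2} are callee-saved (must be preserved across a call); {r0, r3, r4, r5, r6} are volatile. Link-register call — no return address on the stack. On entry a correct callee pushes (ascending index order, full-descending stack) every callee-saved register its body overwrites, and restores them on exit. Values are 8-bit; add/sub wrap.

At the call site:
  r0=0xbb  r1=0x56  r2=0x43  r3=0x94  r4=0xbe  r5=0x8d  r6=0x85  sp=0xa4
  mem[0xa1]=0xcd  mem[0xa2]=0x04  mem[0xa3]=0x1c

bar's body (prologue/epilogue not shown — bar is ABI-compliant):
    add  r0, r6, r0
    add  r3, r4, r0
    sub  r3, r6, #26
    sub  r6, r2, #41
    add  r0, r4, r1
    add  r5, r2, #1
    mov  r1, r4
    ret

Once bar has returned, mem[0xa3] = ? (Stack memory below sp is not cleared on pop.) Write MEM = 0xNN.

prologue: push r1 -> mem[0xa3]=0x56, sp=0xa3
body[0] add  r0, r6, r0 -> r0=0x40
body[1] add  r3, r4, r0 -> r3=0xfe
body[2] sub  r3, r6, #26 -> r3=0x6b
body[3] sub  r6, r2, #41 -> r6=0x1a
body[4] add  r0, r4, r1 -> r0=0x14
body[5] add  r5, r2, #1 -> r5=0x44
body[6] mov  r1, r4 -> r1=0xbe
epilogue: pop r1=0x56, sp=0xa4
prologue pushed ['r1'] at ['0xa3']

MEM = 0x56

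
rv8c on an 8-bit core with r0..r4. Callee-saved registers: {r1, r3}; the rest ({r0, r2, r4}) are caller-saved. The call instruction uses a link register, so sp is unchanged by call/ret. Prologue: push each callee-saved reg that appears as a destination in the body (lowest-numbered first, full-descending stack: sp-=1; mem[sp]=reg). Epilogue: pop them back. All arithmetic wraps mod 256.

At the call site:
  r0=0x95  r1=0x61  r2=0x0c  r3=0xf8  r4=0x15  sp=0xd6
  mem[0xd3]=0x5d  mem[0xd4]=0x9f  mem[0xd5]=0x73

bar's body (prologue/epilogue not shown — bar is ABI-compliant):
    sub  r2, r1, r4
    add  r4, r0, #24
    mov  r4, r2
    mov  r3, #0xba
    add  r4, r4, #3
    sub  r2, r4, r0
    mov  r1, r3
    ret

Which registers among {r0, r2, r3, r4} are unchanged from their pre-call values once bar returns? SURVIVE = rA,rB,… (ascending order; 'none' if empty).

SURVIVE = r0,r3

prologue: push r1 -> mem[0xd5]=0x61, sp=0xd5
prologue: push r3 -> mem[0xd4]=0xf8, sp=0xd4
body[0] sub  r2, r1, r4 -> r2=0x4c
body[1] add  r4, r0, #24 -> r4=0xad
body[2] mov  r4, r2 -> r4=0x4c
body[3] mov  r3, #0xba -> r3=0xba
body[4] add  r4, r4, #3 -> r4=0x4f
body[5] sub  r2, r4, r0 -> r2=0xba
body[6] mov  r1, r3 -> r1=0xba
epilogue: pop r3=0xf8, sp=0xd5
epilogue: pop r1=0x61, sp=0xd6
r0: caller-saved, written=False
r2: caller-saved, written=True
r3: callee-saved, written=True
r4: caller-saved, written=True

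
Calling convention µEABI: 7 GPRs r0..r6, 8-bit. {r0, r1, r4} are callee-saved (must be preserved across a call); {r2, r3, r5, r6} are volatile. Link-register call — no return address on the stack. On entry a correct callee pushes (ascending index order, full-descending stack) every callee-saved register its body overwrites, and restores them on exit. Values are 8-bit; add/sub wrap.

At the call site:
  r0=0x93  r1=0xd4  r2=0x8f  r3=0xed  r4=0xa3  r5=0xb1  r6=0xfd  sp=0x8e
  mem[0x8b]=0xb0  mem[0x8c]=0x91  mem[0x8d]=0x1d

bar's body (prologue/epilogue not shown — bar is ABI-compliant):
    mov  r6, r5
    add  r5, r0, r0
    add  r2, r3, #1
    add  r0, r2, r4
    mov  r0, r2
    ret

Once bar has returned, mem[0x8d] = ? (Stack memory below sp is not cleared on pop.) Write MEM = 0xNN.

MEM = 0x93

prologue: push r0 -> mem[0x8d]=0x93, sp=0x8d
body[0] mov  r6, r5 -> r6=0xb1
body[1] add  r5, r0, r0 -> r5=0x26
body[2] add  r2, r3, #1 -> r2=0xee
body[3] add  r0, r2, r4 -> r0=0x91
body[4] mov  r0, r2 -> r0=0xee
epilogue: pop r0=0x93, sp=0x8e
prologue pushed ['r0'] at ['0x8d']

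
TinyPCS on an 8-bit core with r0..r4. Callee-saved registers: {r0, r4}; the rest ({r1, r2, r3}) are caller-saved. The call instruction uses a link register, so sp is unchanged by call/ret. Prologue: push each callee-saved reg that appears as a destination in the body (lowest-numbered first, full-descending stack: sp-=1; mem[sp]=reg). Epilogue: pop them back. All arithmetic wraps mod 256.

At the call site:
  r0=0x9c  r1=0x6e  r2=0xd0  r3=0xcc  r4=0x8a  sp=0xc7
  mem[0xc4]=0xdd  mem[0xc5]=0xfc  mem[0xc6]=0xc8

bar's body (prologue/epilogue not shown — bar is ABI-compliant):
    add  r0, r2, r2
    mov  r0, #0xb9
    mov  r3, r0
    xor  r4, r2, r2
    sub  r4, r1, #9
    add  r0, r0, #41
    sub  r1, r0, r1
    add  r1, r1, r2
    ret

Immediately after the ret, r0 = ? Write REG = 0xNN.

REG = 0x9c

prologue: push r0 -> mem[0xc6]=0x9c, sp=0xc6
prologue: push r4 -> mem[0xc5]=0x8a, sp=0xc5
body[0] add  r0, r2, r2 -> r0=0xa0
body[1] mov  r0, #0xb9 -> r0=0xb9
body[2] mov  r3, r0 -> r3=0xb9
body[3] xor  r4, r2, r2 -> r4=0x00
body[4] sub  r4, r1, #9 -> r4=0x65
body[5] add  r0, r0, #41 -> r0=0xe2
body[6] sub  r1, r0, r1 -> r1=0x74
body[7] add  r1, r1, r2 -> r1=0x44
epilogue: pop r4=0x8a, sp=0xc6
epilogue: pop r0=0x9c, sp=0xc7
r0 is callee-saved -> restored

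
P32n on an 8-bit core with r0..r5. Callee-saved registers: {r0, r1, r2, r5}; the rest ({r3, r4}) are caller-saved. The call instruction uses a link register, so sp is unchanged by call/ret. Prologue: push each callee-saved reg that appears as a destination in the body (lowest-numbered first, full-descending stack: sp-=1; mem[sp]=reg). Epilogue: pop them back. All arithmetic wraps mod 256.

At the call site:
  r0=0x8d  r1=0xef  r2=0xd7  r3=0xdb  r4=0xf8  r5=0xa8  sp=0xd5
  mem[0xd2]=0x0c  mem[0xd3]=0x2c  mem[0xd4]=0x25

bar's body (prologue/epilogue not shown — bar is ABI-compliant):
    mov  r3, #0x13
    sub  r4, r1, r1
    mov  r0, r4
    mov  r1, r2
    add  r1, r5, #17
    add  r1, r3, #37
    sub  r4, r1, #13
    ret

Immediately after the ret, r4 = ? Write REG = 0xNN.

prologue: push r0 -> mem[0xd4]=0x8d, sp=0xd4
prologue: push r1 -> mem[0xd3]=0xef, sp=0xd3
body[0] mov  r3, #0x13 -> r3=0x13
body[1] sub  r4, r1, r1 -> r4=0x00
body[2] mov  r0, r4 -> r0=0x00
body[3] mov  r1, r2 -> r1=0xd7
body[4] add  r1, r5, #17 -> r1=0xb9
body[5] add  r1, r3, #37 -> r1=0x38
body[6] sub  r4, r1, #13 -> r4=0x2b
epilogue: pop r1=0xef, sp=0xd4
epilogue: pop r0=0x8d, sp=0xd5
r4 is caller-saved -> body value

REG = 0x2b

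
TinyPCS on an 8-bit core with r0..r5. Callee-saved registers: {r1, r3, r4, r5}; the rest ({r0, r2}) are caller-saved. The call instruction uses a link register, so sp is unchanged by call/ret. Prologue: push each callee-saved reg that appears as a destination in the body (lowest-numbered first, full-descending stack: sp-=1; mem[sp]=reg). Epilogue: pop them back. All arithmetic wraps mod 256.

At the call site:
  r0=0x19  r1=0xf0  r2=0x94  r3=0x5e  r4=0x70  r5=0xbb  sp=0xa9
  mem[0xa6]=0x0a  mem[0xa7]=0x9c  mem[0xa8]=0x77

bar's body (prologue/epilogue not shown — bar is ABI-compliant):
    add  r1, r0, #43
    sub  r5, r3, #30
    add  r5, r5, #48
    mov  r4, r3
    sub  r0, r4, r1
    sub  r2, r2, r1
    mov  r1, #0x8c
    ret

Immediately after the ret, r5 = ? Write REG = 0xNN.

prologue: push r1 -> mem[0xa8]=0xf0, sp=0xa8
prologue: push r4 -> mem[0xa7]=0x70, sp=0xa7
prologue: push r5 -> mem[0xa6]=0xbb, sp=0xa6
body[0] add  r1, r0, #43 -> r1=0x44
body[1] sub  r5, r3, #30 -> r5=0x40
body[2] add  r5, r5, #48 -> r5=0x70
body[3] mov  r4, r3 -> r4=0x5e
body[4] sub  r0, r4, r1 -> r0=0x1a
body[5] sub  r2, r2, r1 -> r2=0x50
body[6] mov  r1, #0x8c -> r1=0x8c
epilogue: pop r5=0xbb, sp=0xa7
epilogue: pop r4=0x70, sp=0xa8
epilogue: pop r1=0xf0, sp=0xa9
r5 is callee-saved -> restored

REG = 0xbb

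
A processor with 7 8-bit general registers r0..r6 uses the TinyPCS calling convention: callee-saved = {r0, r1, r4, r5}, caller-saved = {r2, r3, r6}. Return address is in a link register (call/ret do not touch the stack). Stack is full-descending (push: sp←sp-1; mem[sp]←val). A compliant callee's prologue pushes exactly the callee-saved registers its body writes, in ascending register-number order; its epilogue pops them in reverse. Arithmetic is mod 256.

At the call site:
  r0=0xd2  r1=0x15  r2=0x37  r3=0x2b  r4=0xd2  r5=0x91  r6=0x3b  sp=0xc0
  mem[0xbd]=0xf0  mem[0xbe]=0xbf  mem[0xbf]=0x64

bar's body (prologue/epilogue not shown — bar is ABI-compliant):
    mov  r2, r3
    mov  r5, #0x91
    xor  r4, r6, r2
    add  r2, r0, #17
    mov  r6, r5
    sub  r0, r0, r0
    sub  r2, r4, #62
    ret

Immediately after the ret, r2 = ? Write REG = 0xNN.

REG = 0xd2

prologue: push r0 -> mem[0xbf]=0xd2, sp=0xbf
prologue: push r4 -> mem[0xbe]=0xd2, sp=0xbe
prologue: push r5 -> mem[0xbd]=0x91, sp=0xbd
body[0] mov  r2, r3 -> r2=0x2b
body[1] mov  r5, #0x91 -> r5=0x91
body[2] xor  r4, r6, r2 -> r4=0x10
body[3] add  r2, r0, #17 -> r2=0xe3
body[4] mov  r6, r5 -> r6=0x91
body[5] sub  r0, r0, r0 -> r0=0x00
body[6] sub  r2, r4, #62 -> r2=0xd2
epilogue: pop r5=0x91, sp=0xbe
epilogue: pop r4=0xd2, sp=0xbf
epilogue: pop r0=0xd2, sp=0xc0
r2 is caller-saved -> body value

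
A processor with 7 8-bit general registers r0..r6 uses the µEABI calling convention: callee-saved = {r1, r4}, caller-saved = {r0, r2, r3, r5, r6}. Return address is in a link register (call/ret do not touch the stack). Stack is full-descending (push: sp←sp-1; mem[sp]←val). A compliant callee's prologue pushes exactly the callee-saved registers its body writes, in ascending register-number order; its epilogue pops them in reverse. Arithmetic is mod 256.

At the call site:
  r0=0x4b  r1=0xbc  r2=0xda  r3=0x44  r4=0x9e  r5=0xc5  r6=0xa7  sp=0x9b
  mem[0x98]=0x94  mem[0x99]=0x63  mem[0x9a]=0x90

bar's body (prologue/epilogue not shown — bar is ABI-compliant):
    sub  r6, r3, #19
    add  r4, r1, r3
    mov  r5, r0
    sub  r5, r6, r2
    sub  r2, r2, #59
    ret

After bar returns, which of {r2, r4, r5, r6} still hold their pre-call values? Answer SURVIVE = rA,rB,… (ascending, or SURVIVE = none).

SURVIVE = r4

prologue: push r4 -> mem[0x9a]=0x9e, sp=0x9a
body[0] sub  r6, r3, #19 -> r6=0x31
body[1] add  r4, r1, r3 -> r4=0x00
body[2] mov  r5, r0 -> r5=0x4b
body[3] sub  r5, r6, r2 -> r5=0x57
body[4] sub  r2, r2, #59 -> r2=0x9f
epilogue: pop r4=0x9e, sp=0x9b
r2: caller-saved, written=True
r4: callee-saved, written=True
r5: caller-saved, written=True
r6: caller-saved, written=True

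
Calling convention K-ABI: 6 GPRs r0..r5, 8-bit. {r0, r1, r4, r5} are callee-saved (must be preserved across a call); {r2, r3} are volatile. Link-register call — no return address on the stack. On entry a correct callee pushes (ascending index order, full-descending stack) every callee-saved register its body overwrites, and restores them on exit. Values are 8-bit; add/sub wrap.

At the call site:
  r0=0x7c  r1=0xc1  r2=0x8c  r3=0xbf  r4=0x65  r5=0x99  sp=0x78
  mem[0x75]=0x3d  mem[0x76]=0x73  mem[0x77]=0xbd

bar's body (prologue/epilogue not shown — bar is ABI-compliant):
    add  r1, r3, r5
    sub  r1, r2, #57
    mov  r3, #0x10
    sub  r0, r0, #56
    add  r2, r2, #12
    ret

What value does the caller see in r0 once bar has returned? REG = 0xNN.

REG = 0x7c

prologue: push r0 -> mem[0x77]=0x7c, sp=0x77
prologue: push r1 -> mem[0x76]=0xc1, sp=0x76
body[0] add  r1, r3, r5 -> r1=0x58
body[1] sub  r1, r2, #57 -> r1=0x53
body[2] mov  r3, #0x10 -> r3=0x10
body[3] sub  r0, r0, #56 -> r0=0x44
body[4] add  r2, r2, #12 -> r2=0x98
epilogue: pop r1=0xc1, sp=0x77
epilogue: pop r0=0x7c, sp=0x78
r0 is callee-saved -> restored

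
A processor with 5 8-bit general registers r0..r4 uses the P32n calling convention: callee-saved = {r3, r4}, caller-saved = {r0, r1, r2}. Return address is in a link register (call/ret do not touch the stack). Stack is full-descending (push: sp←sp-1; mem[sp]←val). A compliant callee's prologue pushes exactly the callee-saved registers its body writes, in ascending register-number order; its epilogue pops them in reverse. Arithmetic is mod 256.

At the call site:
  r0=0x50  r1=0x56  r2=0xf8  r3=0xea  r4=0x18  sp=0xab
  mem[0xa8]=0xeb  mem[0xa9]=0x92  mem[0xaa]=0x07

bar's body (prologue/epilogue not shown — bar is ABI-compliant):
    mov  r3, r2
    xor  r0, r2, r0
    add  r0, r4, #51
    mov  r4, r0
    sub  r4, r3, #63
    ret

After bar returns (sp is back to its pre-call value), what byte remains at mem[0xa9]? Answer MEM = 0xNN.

prologue: push r3 → mem[0xaa]=0xea, sp=0xaa
prologue: push r4 → mem[0xa9]=0x18, sp=0xa9
body[0] mov  r3, r2 → r3=0xf8
body[1] xor  r0, r2, r0 → r0=0xa8
body[2] add  r0, r4, #51 → r0=0x4b
body[3] mov  r4, r0 → r4=0x4b
body[4] sub  r4, r3, #63 → r4=0xb9
epilogue: pop r4=0x18, sp=0xaa
epilogue: pop r3=0xea, sp=0xab
prologue pushed ['r3', 'r4'] at ['0xaa', '0xa9']

MEM = 0x18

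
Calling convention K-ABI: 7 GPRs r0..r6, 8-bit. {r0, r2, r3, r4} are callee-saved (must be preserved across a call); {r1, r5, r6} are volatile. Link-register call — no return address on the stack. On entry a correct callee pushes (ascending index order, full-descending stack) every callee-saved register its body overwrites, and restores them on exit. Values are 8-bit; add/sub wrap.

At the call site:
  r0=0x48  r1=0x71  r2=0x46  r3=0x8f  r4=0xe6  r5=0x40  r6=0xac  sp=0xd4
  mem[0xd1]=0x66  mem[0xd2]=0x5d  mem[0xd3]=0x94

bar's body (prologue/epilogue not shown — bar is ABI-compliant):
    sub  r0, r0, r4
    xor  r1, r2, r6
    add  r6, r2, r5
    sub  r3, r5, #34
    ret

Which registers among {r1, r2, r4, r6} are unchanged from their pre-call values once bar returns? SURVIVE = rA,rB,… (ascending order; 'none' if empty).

SURVIVE = r2,r4

prologue: push r0 → mem[0xd3]=0x48, sp=0xd3
prologue: push r3 → mem[0xd2]=0x8f, sp=0xd2
body[0] sub  r0, r0, r4 → r0=0x62
body[1] xor  r1, r2, r6 → r1=0xea
body[2] add  r6, r2, r5 → r6=0x86
body[3] sub  r3, r5, #34 → r3=0x1e
epilogue: pop r3=0x8f, sp=0xd3
epilogue: pop r0=0x48, sp=0xd4
r1: caller-saved, written=True
r2: callee-saved, written=False
r4: callee-saved, written=False
r6: caller-saved, written=True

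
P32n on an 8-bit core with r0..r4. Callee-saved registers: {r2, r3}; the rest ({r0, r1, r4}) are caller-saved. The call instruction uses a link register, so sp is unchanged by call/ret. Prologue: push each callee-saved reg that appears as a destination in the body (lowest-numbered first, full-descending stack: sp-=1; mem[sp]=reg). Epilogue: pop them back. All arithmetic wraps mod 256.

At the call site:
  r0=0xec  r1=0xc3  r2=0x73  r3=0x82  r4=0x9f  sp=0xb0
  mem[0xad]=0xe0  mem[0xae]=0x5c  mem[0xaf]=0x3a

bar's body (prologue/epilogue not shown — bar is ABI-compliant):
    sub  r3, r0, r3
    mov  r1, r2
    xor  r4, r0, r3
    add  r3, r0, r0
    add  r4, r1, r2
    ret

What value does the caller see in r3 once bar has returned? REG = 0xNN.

prologue: push r3 → mem[0xaf]=0x82, sp=0xaf
body[0] sub  r3, r0, r3 → r3=0x6a
body[1] mov  r1, r2 → r1=0x73
body[2] xor  r4, r0, r3 → r4=0x86
body[3] add  r3, r0, r0 → r3=0xd8
body[4] add  r4, r1, r2 → r4=0xe6
epilogue: pop r3=0x82, sp=0xb0
r3 is callee-saved → restored

REG = 0x82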